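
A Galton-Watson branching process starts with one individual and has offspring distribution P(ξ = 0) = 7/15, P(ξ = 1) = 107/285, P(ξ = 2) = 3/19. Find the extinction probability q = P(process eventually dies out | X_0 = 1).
q = 1

Mean offspring μ = 0·7/15 + 1·107/285 + 2·3/19 = 197/285 ≤ 1. For μ ≤ 1 with offspring not concentrated at 1, the Galton-Watson process goes extinct almost surely, so q = 1.
(Algebraic check: The pgf is f(s) = 7/15 + 107/285·s + 3/19·s². The extinction probability q is the smallest fixed point of f in [0, 1]. Setting s = f(s):
  3/19·s² + (107/285 − 1)·s + 7/15 = 0
  3/19·s² − (7/15 + 3/19)·s + 7/15 = 0
which factors as (s − 1)·(3/19·s − 7/15) = 0, giving roots s = 1 and s = (7/15)/(3/19) = 133/45. Since 133/45 ≥ 1, the smallest root in [0, 1] is s = 1.)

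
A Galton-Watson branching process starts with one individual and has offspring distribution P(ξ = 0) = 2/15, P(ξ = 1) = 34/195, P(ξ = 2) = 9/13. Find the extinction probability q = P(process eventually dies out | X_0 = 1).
q = 26/135

The pgf is f(s) = 2/15 + 34/195·s + 9/13·s². The extinction probability q is the smallest fixed point of f in [0, 1]. Setting s = f(s):
  9/13·s² + (34/195 − 1)·s + 2/15 = 0
  9/13·s² − (2/15 + 9/13)·s + 2/15 = 0
which factors as (s − 1)·(9/13·s − 2/15) = 0, giving roots s = 1 and s = (2/15)/(9/13) = 26/135.
Mean offspring μ = 34/195 + 2·9/13 = 304/195 > 1 (supercritical), so q < 1. The extinction probability is the smaller root: q = (2/15)/(9/13) = 26/135.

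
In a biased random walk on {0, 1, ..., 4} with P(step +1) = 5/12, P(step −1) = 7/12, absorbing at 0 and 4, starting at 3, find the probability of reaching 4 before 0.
P(hit 4 before 0) = (1 − (7/5)^3) / (1 − (7/5)^4) = 545/888

Let u_k denote P(reach 4 before 0 | start at k). Boundary: u_0 = 0, u_4 = 1. Recurrence: u_k = 5/12·u_{k+1} + 7/12·u_{k-1} for 1 ≤ k ≤ 3. Try u_k = A + B·r^k with r = q/p = (7/12)/(5/12) = 7/5. Substitution satisfies the recurrence; boundary conditions give:
  u_k = (1 − r^k) / (1 − r^N) = (1 − (7/5)^3) / (1 − (7/5)^4) = 545/888.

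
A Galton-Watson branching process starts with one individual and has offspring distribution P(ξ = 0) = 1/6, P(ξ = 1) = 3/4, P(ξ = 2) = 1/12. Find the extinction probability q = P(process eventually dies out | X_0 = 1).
q = 1

Mean offspring μ = 0·1/6 + 1·3/4 + 2·1/12 = 11/12 ≤ 1. For μ ≤ 1 with offspring not concentrated at 1, the Galton-Watson process goes extinct almost surely, so q = 1.
(Algebraic check: The pgf is f(s) = 1/6 + 3/4·s + 1/12·s². The extinction probability q is the smallest fixed point of f in [0, 1]. Setting s = f(s):
  1/12·s² + (3/4 − 1)·s + 1/6 = 0
  1/12·s² − (1/6 + 1/12)·s + 1/6 = 0
which factors as (s − 1)·(1/12·s − 1/6) = 0, giving roots s = 1 and s = (1/6)/(1/12) = 2. Since 2 ≥ 1, the smallest root in [0, 1] is s = 1.)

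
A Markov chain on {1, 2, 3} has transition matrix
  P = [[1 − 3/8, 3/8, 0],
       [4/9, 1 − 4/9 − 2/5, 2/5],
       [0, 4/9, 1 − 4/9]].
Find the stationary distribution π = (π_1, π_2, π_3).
π = (320/833, 270/833, 243/833)

This is a birth-death chain on three states, which satisfies detailed balance: π_1 · P_{12} = π_2 · P_{21} and π_2 · P_{23} = π_3 · P_{32}.
From π_1 · 3/8 = π_2 · 4/9: π_2/π_1 = (3/8)/(4/9) = 27/32.
From π_2 · 2/5 = π_3 · 4/9: π_3/π_2 = (2/5)/(4/9) = 9/10.
Take π_1 proportional to 1; then unnormalized π = (1, 27/32, 243/320). Normalize by dividing by the sum 833/320:
  π = (320/833, 270/833, 243/833).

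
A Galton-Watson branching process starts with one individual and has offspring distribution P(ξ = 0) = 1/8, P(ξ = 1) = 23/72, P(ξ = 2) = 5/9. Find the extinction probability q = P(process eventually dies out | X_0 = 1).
q = 9/40

The pgf is f(s) = 1/8 + 23/72·s + 5/9·s². The extinction probability q is the smallest fixed point of f in [0, 1]. Setting s = f(s):
  5/9·s² + (23/72 − 1)·s + 1/8 = 0
  5/9·s² − (1/8 + 5/9)·s + 1/8 = 0
which factors as (s − 1)·(5/9·s − 1/8) = 0, giving roots s = 1 and s = (1/8)/(5/9) = 9/40.
Mean offspring μ = 23/72 + 2·5/9 = 103/72 > 1 (supercritical), so q < 1. The extinction probability is the smaller root: q = (1/8)/(5/9) = 9/40.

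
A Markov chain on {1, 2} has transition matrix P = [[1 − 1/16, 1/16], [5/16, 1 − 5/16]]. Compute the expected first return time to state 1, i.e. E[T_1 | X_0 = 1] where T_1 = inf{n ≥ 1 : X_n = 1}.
E[T_1 | X_0 = 1] = 1/π_1 = 6/5

For an irreducible recurrent Markov chain with stationary distribution π, E[T_i | X_0 = i] = 1/π_i (Kac's formula). Here π_1 = (5/16)/(1/16 + 5/16) = (5/16)/(3/8) = 5/6, so E[T_1 | X_0 = 1] = 1/π_1 = (1/16 + 5/16)/(5/16) = (3/8)/(5/16) = 6/5.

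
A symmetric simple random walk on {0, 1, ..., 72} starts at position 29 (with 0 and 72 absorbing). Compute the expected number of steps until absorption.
E[τ | X_0 = 29] = 1247

Let v_k = E[τ | X_0 = k]. Boundary: v_0 = v_72 = 0. Recurrence: v_k = 1 + (v_{k-1} + v_{k+1})/2 for 1 ≤ k ≤ 71. The particular solution to v_k − (v_{k-1} + v_{k+1})/2 = 1 is v_k = −k^2. Adding homogeneous solution A + B k and matching boundaries gives v_k = k (72 − k). Substituting k = 29: v_29 = 29 · 43 = 1247.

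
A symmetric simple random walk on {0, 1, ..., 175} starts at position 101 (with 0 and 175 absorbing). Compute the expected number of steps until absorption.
E[τ | X_0 = 101] = 7474

Let v_k = E[τ | X_0 = k]. Boundary: v_0 = v_175 = 0. Recurrence: v_k = 1 + (v_{k-1} + v_{k+1})/2 for 1 ≤ k ≤ 174. The particular solution to v_k − (v_{k-1} + v_{k+1})/2 = 1 is v_k = −k^2. Adding homogeneous solution A + B k and matching boundaries gives v_k = k (175 − k). Substituting k = 101: v_101 = 101 · 74 = 7474.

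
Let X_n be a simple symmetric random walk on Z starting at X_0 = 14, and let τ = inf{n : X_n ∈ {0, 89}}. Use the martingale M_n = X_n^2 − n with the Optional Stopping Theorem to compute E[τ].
E[τ] = 1050

M_n = X_n^2 − n is a martingale (since E[X_{n+1}^2 | F_n] = X_n^2 + 1). By OST (τ has finite mean in a bounded region), E[M_τ] = E[M_0] = X_0^2 − 0 = 14^2 = 196. Also E[M_τ] = E[X_τ^2] − E[τ]. The walk exits at 0 or 89, with P(hit 89 first) = 14/89, so E[X_τ^2] = 89^2 · 14/89 + 0 = 1246. Thus E[τ] = E[X_τ^2] − E[M_τ] = 1246 − 196 = 1050 = 14(89 − 14) = 1050.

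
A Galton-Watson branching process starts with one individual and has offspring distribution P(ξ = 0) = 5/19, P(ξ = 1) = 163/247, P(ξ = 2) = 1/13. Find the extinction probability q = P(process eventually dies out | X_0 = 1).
q = 1

Mean offspring μ = 0·5/19 + 1·163/247 + 2·1/13 = 201/247 ≤ 1. For μ ≤ 1 with offspring not concentrated at 1, the Galton-Watson process goes extinct almost surely, so q = 1.
(Algebraic check: The pgf is f(s) = 5/19 + 163/247·s + 1/13·s². The extinction probability q is the smallest fixed point of f in [0, 1]. Setting s = f(s):
  1/13·s² + (163/247 − 1)·s + 5/19 = 0
  1/13·s² − (5/19 + 1/13)·s + 5/19 = 0
which factors as (s − 1)·(1/13·s − 5/19) = 0, giving roots s = 1 and s = (5/19)/(1/13) = 65/19. Since 65/19 ≥ 1, the smallest root in [0, 1] is s = 1.)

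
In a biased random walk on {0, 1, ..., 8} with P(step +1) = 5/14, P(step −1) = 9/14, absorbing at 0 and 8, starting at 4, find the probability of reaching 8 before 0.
P(hit 8 before 0) = (1 − (9/5)^4) / (1 − (9/5)^8) = 625/7186

Let u_k denote P(reach 8 before 0 | start at k). Boundary: u_0 = 0, u_8 = 1. Recurrence: u_k = 5/14·u_{k+1} + 9/14·u_{k-1} for 1 ≤ k ≤ 7. Try u_k = A + B·r^k with r = q/p = (9/14)/(5/14) = 9/5. Substitution satisfies the recurrence; boundary conditions give:
  u_k = (1 − r^k) / (1 − r^N) = (1 − (9/5)^4) / (1 − (9/5)^8) = 625/7186.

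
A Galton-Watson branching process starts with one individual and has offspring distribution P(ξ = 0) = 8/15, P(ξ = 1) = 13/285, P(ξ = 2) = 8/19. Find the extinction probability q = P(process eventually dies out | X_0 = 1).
q = 1

Mean offspring μ = 0·8/15 + 1·13/285 + 2·8/19 = 253/285 ≤ 1. For μ ≤ 1 with offspring not concentrated at 1, the Galton-Watson process goes extinct almost surely, so q = 1.
(Algebraic check: The pgf is f(s) = 8/15 + 13/285·s + 8/19·s². The extinction probability q is the smallest fixed point of f in [0, 1]. Setting s = f(s):
  8/19·s² + (13/285 − 1)·s + 8/15 = 0
  8/19·s² − (8/15 + 8/19)·s + 8/15 = 0
which factors as (s − 1)·(8/19·s − 8/15) = 0, giving roots s = 1 and s = (8/15)/(8/19) = 19/15. Since 19/15 ≥ 1, the smallest root in [0, 1] is s = 1.)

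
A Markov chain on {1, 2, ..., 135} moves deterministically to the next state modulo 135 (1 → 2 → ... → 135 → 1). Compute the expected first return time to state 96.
E[T_96 | X_0 = 96] = 135

The chain cycles deterministically, so starting at state 96 it returns in exactly 135 steps. Equivalently, the stationary distribution is uniform π_j = 1/135 for every state j, so by Kac's formula E[T_96] = 1/π_96 = 135.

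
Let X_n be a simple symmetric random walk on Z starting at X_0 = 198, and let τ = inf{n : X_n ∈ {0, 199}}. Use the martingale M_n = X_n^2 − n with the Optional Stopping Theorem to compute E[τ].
E[τ] = 198

M_n = X_n^2 − n is a martingale (since E[X_{n+1}^2 | F_n] = X_n^2 + 1). By OST (τ has finite mean in a bounded region), E[M_τ] = E[M_0] = X_0^2 − 0 = 198^2 = 39204. Also E[M_τ] = E[X_τ^2] − E[τ]. The walk exits at 0 or 199, with P(hit 199 first) = 198/199, so E[X_τ^2] = 199^2 · 198/199 + 0 = 39402. Thus E[τ] = E[X_τ^2] − E[M_τ] = 39402 − 39204 = 198 = 198(199 − 198) = 198.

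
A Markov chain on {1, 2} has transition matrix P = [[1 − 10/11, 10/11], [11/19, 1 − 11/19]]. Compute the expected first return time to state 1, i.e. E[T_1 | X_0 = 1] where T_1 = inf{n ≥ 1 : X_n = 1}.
E[T_1 | X_0 = 1] = 1/π_1 = 311/121

For an irreducible recurrent Markov chain with stationary distribution π, E[T_i | X_0 = i] = 1/π_i (Kac's formula). Here π_1 = (11/19)/(10/11 + 11/19) = (11/19)/(311/209) = 121/311, so E[T_1 | X_0 = 1] = 1/π_1 = (10/11 + 11/19)/(11/19) = (311/209)/(11/19) = 311/121.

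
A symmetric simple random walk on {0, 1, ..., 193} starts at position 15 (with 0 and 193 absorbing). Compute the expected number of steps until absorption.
E[τ | X_0 = 15] = 2670

Let v_k = E[τ | X_0 = k]. Boundary: v_0 = v_193 = 0. Recurrence: v_k = 1 + (v_{k-1} + v_{k+1})/2 for 1 ≤ k ≤ 192. The particular solution to v_k − (v_{k-1} + v_{k+1})/2 = 1 is v_k = −k^2. Adding homogeneous solution A + B k and matching boundaries gives v_k = k (193 − k). Substituting k = 15: v_15 = 15 · 178 = 2670.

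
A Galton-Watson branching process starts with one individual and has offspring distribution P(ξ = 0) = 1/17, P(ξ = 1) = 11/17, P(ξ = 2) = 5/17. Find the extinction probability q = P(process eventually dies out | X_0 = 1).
q = 1/5

The pgf is f(s) = 1/17 + 11/17·s + 5/17·s². The extinction probability q is the smallest fixed point of f in [0, 1]. Setting s = f(s):
  5/17·s² + (11/17 − 1)·s + 1/17 = 0
  5/17·s² − (1/17 + 5/17)·s + 1/17 = 0
which factors as (s − 1)·(5/17·s − 1/17) = 0, giving roots s = 1 and s = (1/17)/(5/17) = 1/5.
Mean offspring μ = 11/17 + 2·5/17 = 21/17 > 1 (supercritical), so q < 1. The extinction probability is the smaller root: q = (1/17)/(5/17) = 1/5.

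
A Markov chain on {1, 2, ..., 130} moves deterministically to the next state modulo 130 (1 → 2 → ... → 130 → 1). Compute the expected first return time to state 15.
E[T_15 | X_0 = 15] = 130

The chain cycles deterministically, so starting at state 15 it returns in exactly 130 steps. Equivalently, the stationary distribution is uniform π_j = 1/130 for every state j, so by Kac's formula E[T_15] = 1/π_15 = 130.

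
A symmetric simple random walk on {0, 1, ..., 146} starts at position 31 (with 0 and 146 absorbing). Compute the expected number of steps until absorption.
E[τ | X_0 = 31] = 3565

Let v_k = E[τ | X_0 = k]. Boundary: v_0 = v_146 = 0. Recurrence: v_k = 1 + (v_{k-1} + v_{k+1})/2 for 1 ≤ k ≤ 145. The particular solution to v_k − (v_{k-1} + v_{k+1})/2 = 1 is v_k = −k^2. Adding homogeneous solution A + B k and matching boundaries gives v_k = k (146 − k). Substituting k = 31: v_31 = 31 · 115 = 3565.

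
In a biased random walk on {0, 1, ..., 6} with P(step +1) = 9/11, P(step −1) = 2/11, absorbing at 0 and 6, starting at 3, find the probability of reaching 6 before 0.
P(hit 6 before 0) = (1 − (2/9)^3) / (1 − (2/9)^6) = 729/737

Let u_k denote P(reach 6 before 0 | start at k). Boundary: u_0 = 0, u_6 = 1. Recurrence: u_k = 9/11·u_{k+1} + 2/11·u_{k-1} for 1 ≤ k ≤ 5. Try u_k = A + B·r^k with r = q/p = (2/11)/(9/11) = 2/9. Substitution satisfies the recurrence; boundary conditions give:
  u_k = (1 − r^k) / (1 − r^N) = (1 − (2/9)^3) / (1 − (2/9)^6) = 729/737.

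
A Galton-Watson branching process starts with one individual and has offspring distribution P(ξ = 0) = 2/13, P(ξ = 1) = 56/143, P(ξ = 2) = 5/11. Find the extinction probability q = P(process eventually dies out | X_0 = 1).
q = 22/65

The pgf is f(s) = 2/13 + 56/143·s + 5/11·s². The extinction probability q is the smallest fixed point of f in [0, 1]. Setting s = f(s):
  5/11·s² + (56/143 − 1)·s + 2/13 = 0
  5/11·s² − (2/13 + 5/11)·s + 2/13 = 0
which factors as (s − 1)·(5/11·s − 2/13) = 0, giving roots s = 1 and s = (2/13)/(5/11) = 22/65.
Mean offspring μ = 56/143 + 2·5/11 = 186/143 > 1 (supercritical), so q < 1. The extinction probability is the smaller root: q = (2/13)/(5/11) = 22/65.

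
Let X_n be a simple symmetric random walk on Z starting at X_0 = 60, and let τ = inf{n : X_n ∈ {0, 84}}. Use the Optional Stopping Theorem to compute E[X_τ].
E[X_τ] = 60

X_n is a martingale and τ is a bounded-mean stopping time (indeed τ is finite a.s. with bounded expectation since the walk is in a bounded region). By the OST, E[X_τ] = E[X_0] = 60. Equivalently: E[X_τ] = 84 · P(hit 84 first) + 0 · P(hit 0 first) = 84 · (60/84) = 60.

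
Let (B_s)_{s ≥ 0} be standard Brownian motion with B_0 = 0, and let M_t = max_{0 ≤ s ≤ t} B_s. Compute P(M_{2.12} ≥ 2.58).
P(M_{2.12} ≥ 2.58) = 2·P(B_{2.12} ≥ 2.58) = 2(1 − Φ(2.58/√2.12)) ≈ 0.0764

By the reflection principle for Brownian motion, P(M_t ≥ a) = 2 · P(B_t ≥ a) for a ≥ 0. Since B_t ~ N(0, t), P(B_t ≥ 2.58) = 1 − Φ(2.58/√t) = 1 − Φ(2.58/√2.12) = 1 − Φ(1.7720). So
  P(M_{2.12} ≥ 2.58) = 2(1 − Φ(1.7720)) ≈ 0.0764.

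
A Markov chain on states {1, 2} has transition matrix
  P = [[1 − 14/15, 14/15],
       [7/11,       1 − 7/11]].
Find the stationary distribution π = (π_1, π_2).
π_1 = 15/37, π_2 = 22/37

Solve πP = π with π_1 + π_2 = 1. From πP = π: π_1 · (1 − 14/15) + π_2 · 7/11 = π_1 ⇒ π_2 · 7/11 = π_1 · 14/15 ⇒ π_2/π_1 = (14/15)/(7/11) = 22/15. Together with π_1 + π_2 = 1:
  π_1 = (7/11)/(14/15 + 7/11) = (7/11)/(259/165) = 15/37,
  π_2 = (14/15)/(14/15 + 7/11) = (14/15)/(259/165) = 22/37.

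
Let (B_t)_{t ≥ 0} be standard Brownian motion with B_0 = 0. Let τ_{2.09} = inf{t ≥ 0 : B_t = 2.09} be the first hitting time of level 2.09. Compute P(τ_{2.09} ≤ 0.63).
P(τ_{2.09} ≤ 0.63) = 2(1 − Φ(2.09/√0.63)) = 2(1 − Φ(2.6332)) ≈ 0.0085

By the reflection principle for standard BM, P(τ_b ≤ t) = 2 · P(B_t ≥ b). Since B_t ~ N(0, t), P(B_t ≥ 2.09) = 1 − Φ(2.09/√t) = 1 − Φ(2.09/√0.63) = 1 − Φ(2.6332) ≈ 0.00423. Doubling: P(τ_{2.09} ≤ 0.63) ≈ 2 · 0.00423 = 0.00846 ≈ 0.0085.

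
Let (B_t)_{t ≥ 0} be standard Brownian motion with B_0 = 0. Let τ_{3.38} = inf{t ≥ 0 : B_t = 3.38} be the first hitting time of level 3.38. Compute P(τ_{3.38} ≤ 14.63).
P(τ_{3.38} ≤ 14.63) = 2(1 − Φ(3.38/√14.63)) = 2(1 − Φ(0.8837)) ≈ 0.3769

By the reflection principle for standard BM, P(τ_b ≤ t) = 2 · P(B_t ≥ b). Since B_t ~ N(0, t), P(B_t ≥ 3.38) = 1 − Φ(3.38/√t) = 1 − Φ(3.38/√14.63) = 1 − Φ(0.8837) ≈ 0.18843. Doubling: P(τ_{3.38} ≤ 14.63) ≈ 2 · 0.18843 = 0.37686 ≈ 0.3769.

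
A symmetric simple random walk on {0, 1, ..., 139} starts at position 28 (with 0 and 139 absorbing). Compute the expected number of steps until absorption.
E[τ | X_0 = 28] = 3108

Let v_k = E[τ | X_0 = k]. Boundary: v_0 = v_139 = 0. Recurrence: v_k = 1 + (v_{k-1} + v_{k+1})/2 for 1 ≤ k ≤ 138. The particular solution to v_k − (v_{k-1} + v_{k+1})/2 = 1 is v_k = −k^2. Adding homogeneous solution A + B k and matching boundaries gives v_k = k (139 − k). Substituting k = 28: v_28 = 28 · 111 = 3108.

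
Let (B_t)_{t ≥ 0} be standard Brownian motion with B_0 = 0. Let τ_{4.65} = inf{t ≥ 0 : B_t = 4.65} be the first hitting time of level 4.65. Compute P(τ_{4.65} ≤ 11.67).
P(τ_{4.65} ≤ 11.67) = 2(1 − Φ(4.65/√11.67)) = 2(1 − Φ(1.3612)) ≈ 0.1735

By the reflection principle for standard BM, P(τ_b ≤ t) = 2 · P(B_t ≥ b). Since B_t ~ N(0, t), P(B_t ≥ 4.65) = 1 − Φ(4.65/√t) = 1 − Φ(4.65/√11.67) = 1 − Φ(1.3612) ≈ 0.08673. Doubling: P(τ_{4.65} ≤ 11.67) ≈ 2 · 0.08673 = 0.17346 ≈ 0.1735.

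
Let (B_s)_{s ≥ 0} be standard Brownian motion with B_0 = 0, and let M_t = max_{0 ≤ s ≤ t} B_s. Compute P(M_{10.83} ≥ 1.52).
P(M_{10.83} ≥ 1.52) = 2·P(B_{10.83} ≥ 1.52) = 2(1 − Φ(1.52/√10.83)) ≈ 0.6442

By the reflection principle for Brownian motion, P(M_t ≥ a) = 2 · P(B_t ≥ a) for a ≥ 0. Since B_t ~ N(0, t), P(B_t ≥ 1.52) = 1 − Φ(1.52/√t) = 1 − Φ(1.52/√10.83) = 1 − Φ(0.4619). So
  P(M_{10.83} ≥ 1.52) = 2(1 − Φ(0.4619)) ≈ 0.6442.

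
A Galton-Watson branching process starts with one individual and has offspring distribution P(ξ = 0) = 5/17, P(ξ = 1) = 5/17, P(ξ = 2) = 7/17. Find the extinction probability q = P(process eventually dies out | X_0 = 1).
q = 5/7

The pgf is f(s) = 5/17 + 5/17·s + 7/17·s². The extinction probability q is the smallest fixed point of f in [0, 1]. Setting s = f(s):
  7/17·s² + (5/17 − 1)·s + 5/17 = 0
  7/17·s² − (5/17 + 7/17)·s + 5/17 = 0
which factors as (s − 1)·(7/17·s − 5/17) = 0, giving roots s = 1 and s = (5/17)/(7/17) = 5/7.
Mean offspring μ = 5/17 + 2·7/17 = 19/17 > 1 (supercritical), so q < 1. The extinction probability is the smaller root: q = (5/17)/(7/17) = 5/7.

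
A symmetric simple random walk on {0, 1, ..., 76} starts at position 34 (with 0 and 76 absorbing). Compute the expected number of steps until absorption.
E[τ | X_0 = 34] = 1428

Let v_k = E[τ | X_0 = k]. Boundary: v_0 = v_76 = 0. Recurrence: v_k = 1 + (v_{k-1} + v_{k+1})/2 for 1 ≤ k ≤ 75. The particular solution to v_k − (v_{k-1} + v_{k+1})/2 = 1 is v_k = −k^2. Adding homogeneous solution A + B k and matching boundaries gives v_k = k (76 − k). Substituting k = 34: v_34 = 34 · 42 = 1428.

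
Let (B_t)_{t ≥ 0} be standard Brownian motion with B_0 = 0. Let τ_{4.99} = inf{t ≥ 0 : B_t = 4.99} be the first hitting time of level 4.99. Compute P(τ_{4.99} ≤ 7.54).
P(τ_{4.99} ≤ 7.54) = 2(1 − Φ(4.99/√7.54)) = 2(1 − Φ(1.8173)) ≈ 0.0692

By the reflection principle for standard BM, P(τ_b ≤ t) = 2 · P(B_t ≥ b). Since B_t ~ N(0, t), P(B_t ≥ 4.99) = 1 − Φ(4.99/√t) = 1 − Φ(4.99/√7.54) = 1 − Φ(1.8173) ≈ 0.03459. Doubling: P(τ_{4.99} ≤ 7.54) ≈ 2 · 0.03459 = 0.06918 ≈ 0.0692.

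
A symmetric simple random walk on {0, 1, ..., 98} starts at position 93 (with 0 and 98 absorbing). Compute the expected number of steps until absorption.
E[τ | X_0 = 93] = 465

Let v_k = E[τ | X_0 = k]. Boundary: v_0 = v_98 = 0. Recurrence: v_k = 1 + (v_{k-1} + v_{k+1})/2 for 1 ≤ k ≤ 97. The particular solution to v_k − (v_{k-1} + v_{k+1})/2 = 1 is v_k = −k^2. Adding homogeneous solution A + B k and matching boundaries gives v_k = k (98 − k). Substituting k = 93: v_93 = 93 · 5 = 465.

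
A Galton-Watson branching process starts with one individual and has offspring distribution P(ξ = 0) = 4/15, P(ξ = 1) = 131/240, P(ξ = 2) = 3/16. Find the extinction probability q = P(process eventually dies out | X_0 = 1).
q = 1

Mean offspring μ = 0·4/15 + 1·131/240 + 2·3/16 = 221/240 ≤ 1. For μ ≤ 1 with offspring not concentrated at 1, the Galton-Watson process goes extinct almost surely, so q = 1.
(Algebraic check: The pgf is f(s) = 4/15 + 131/240·s + 3/16·s². The extinction probability q is the smallest fixed point of f in [0, 1]. Setting s = f(s):
  3/16·s² + (131/240 − 1)·s + 4/15 = 0
  3/16·s² − (4/15 + 3/16)·s + 4/15 = 0
which factors as (s − 1)·(3/16·s − 4/15) = 0, giving roots s = 1 and s = (4/15)/(3/16) = 64/45. Since 64/45 ≥ 1, the smallest root in [0, 1] is s = 1.)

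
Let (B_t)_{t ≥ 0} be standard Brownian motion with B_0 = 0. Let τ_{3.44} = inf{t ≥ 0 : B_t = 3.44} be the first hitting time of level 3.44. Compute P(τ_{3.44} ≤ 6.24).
P(τ_{3.44} ≤ 6.24) = 2(1 − Φ(3.44/√6.24)) = 2(1 − Φ(1.3771)) ≈ 0.1685

By the reflection principle for standard BM, P(τ_b ≤ t) = 2 · P(B_t ≥ b). Since B_t ~ N(0, t), P(B_t ≥ 3.44) = 1 − Φ(3.44/√t) = 1 − Φ(3.44/√6.24) = 1 − Φ(1.3771) ≈ 0.08424. Doubling: P(τ_{3.44} ≤ 6.24) ≈ 2 · 0.08424 = 0.16848 ≈ 0.1685.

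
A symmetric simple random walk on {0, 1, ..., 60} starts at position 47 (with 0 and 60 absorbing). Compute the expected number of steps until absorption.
E[τ | X_0 = 47] = 611

Let v_k = E[τ | X_0 = k]. Boundary: v_0 = v_60 = 0. Recurrence: v_k = 1 + (v_{k-1} + v_{k+1})/2 for 1 ≤ k ≤ 59. The particular solution to v_k − (v_{k-1} + v_{k+1})/2 = 1 is v_k = −k^2. Adding homogeneous solution A + B k and matching boundaries gives v_k = k (60 − k). Substituting k = 47: v_47 = 47 · 13 = 611.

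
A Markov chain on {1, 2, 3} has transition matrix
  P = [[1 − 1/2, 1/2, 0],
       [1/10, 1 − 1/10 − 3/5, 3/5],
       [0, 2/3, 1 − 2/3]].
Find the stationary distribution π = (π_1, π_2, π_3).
π = (2/21, 10/21, 3/7)

This is a birth-death chain on three states, which satisfies detailed balance: π_1 · P_{12} = π_2 · P_{21} and π_2 · P_{23} = π_3 · P_{32}.
From π_1 · 1/2 = π_2 · 1/10: π_2/π_1 = (1/2)/(1/10) = 5.
From π_2 · 3/5 = π_3 · 2/3: π_3/π_2 = (3/5)/(2/3) = 9/10.
Take π_1 proportional to 1; then unnormalized π = (1, 5, 9/2). Normalize by dividing by the sum 21/2:
  π = (2/21, 10/21, 3/7).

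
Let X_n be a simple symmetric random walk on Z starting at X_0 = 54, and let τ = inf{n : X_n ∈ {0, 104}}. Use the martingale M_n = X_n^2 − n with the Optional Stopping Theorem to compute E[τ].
E[τ] = 2700

M_n = X_n^2 − n is a martingale (since E[X_{n+1}^2 | F_n] = X_n^2 + 1). By OST (τ has finite mean in a bounded region), E[M_τ] = E[M_0] = X_0^2 − 0 = 54^2 = 2916. Also E[M_τ] = E[X_τ^2] − E[τ]. The walk exits at 0 or 104, with P(hit 104 first) = 54/104, so E[X_τ^2] = 104^2 · 54/104 + 0 = 5616. Thus E[τ] = E[X_τ^2] − E[M_τ] = 5616 − 2916 = 2700 = 54(104 − 54) = 2700.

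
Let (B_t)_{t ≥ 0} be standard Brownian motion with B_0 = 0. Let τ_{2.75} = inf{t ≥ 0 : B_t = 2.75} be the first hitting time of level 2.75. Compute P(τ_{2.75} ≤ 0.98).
P(τ_{2.75} ≤ 0.98) = 2(1 − Φ(2.75/√0.98)) = 2(1 − Φ(2.7779)) ≈ 0.0055

By the reflection principle for standard BM, P(τ_b ≤ t) = 2 · P(B_t ≥ b). Since B_t ~ N(0, t), P(B_t ≥ 2.75) = 1 − Φ(2.75/√t) = 1 − Φ(2.75/√0.98) = 1 − Φ(2.7779) ≈ 0.00274. Doubling: P(τ_{2.75} ≤ 0.98) ≈ 2 · 0.00274 = 0.00548 ≈ 0.0055.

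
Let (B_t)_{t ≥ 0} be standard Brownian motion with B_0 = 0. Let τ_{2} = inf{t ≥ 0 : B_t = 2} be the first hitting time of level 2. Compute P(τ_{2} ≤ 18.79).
P(τ_{2} ≤ 18.79) = 2(1 − Φ(2/√18.79)) = 2(1 − Φ(0.4614)) ≈ 0.6445

By the reflection principle for standard BM, P(τ_b ≤ t) = 2 · P(B_t ≥ b). Since B_t ~ N(0, t), P(B_t ≥ 2) = 1 − Φ(2/√t) = 1 − Φ(2/√18.79) = 1 − Φ(0.4614) ≈ 0.32226. Doubling: P(τ_{2} ≤ 18.79) ≈ 2 · 0.32226 = 0.64452 ≈ 0.6445.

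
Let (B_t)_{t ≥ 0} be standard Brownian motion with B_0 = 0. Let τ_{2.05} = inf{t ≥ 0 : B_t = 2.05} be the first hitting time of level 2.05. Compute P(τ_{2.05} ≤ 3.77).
P(τ_{2.05} ≤ 3.77) = 2(1 − Φ(2.05/√3.77)) = 2(1 − Φ(1.0558)) ≈ 0.2911

By the reflection principle for standard BM, P(τ_b ≤ t) = 2 · P(B_t ≥ b). Since B_t ~ N(0, t), P(B_t ≥ 2.05) = 1 − Φ(2.05/√t) = 1 − Φ(2.05/√3.77) = 1 − Φ(1.0558) ≈ 0.14553. Doubling: P(τ_{2.05} ≤ 3.77) ≈ 2 · 0.14553 = 0.29106 ≈ 0.2911.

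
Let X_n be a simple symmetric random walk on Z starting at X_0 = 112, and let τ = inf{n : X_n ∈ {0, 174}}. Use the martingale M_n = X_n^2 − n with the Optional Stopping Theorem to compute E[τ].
E[τ] = 6944

M_n = X_n^2 − n is a martingale (since E[X_{n+1}^2 | F_n] = X_n^2 + 1). By OST (τ has finite mean in a bounded region), E[M_τ] = E[M_0] = X_0^2 − 0 = 112^2 = 12544. Also E[M_τ] = E[X_τ^2] − E[τ]. The walk exits at 0 or 174, with P(hit 174 first) = 112/174, so E[X_τ^2] = 174^2 · 112/174 + 0 = 19488. Thus E[τ] = E[X_τ^2] − E[M_τ] = 19488 − 12544 = 6944 = 112(174 − 112) = 6944.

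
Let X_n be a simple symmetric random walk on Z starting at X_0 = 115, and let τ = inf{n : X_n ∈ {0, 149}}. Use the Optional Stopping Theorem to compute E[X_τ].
E[X_τ] = 115

X_n is a martingale and τ is a bounded-mean stopping time (indeed τ is finite a.s. with bounded expectation since the walk is in a bounded region). By the OST, E[X_τ] = E[X_0] = 115. Equivalently: E[X_τ] = 149 · P(hit 149 first) + 0 · P(hit 0 first) = 149 · (115/149) = 115.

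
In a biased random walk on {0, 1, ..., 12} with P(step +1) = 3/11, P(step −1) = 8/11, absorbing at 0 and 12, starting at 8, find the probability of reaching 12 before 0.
P(hit 12 before 0) = (1 − (8/3)^8) / (1 − (8/3)^12) = 338337/17115553

Let u_k denote P(reach 12 before 0 | start at k). Boundary: u_0 = 0, u_12 = 1. Recurrence: u_k = 3/11·u_{k+1} + 8/11·u_{k-1} for 1 ≤ k ≤ 11. Try u_k = A + B·r^k with r = q/p = (8/11)/(3/11) = 8/3. Substitution satisfies the recurrence; boundary conditions give:
  u_k = (1 − r^k) / (1 − r^N) = (1 − (8/3)^8) / (1 − (8/3)^12) = 338337/17115553.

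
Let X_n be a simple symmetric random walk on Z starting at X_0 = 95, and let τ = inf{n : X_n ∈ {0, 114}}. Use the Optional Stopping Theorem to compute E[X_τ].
E[X_τ] = 95

X_n is a martingale and τ is a bounded-mean stopping time (indeed τ is finite a.s. with bounded expectation since the walk is in a bounded region). By the OST, E[X_τ] = E[X_0] = 95. Equivalently: E[X_τ] = 114 · P(hit 114 first) + 0 · P(hit 0 first) = 114 · (95/114) = 95.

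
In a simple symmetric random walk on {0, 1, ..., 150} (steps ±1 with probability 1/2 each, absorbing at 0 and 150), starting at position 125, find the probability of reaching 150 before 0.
P(hit 150 before 0) = 125/150 = 5/6

Let u_k = P(hit 150 before 0 | start at k). Then u_0 = 0, u_150 = 1, and u_k = u_{k-1}/2 + u_{k+1}/2 for 1 ≤ k ≤ 149. This harmonic recurrence is solved by u_k = k/150, giving u_125 = 125/150 = 5/6.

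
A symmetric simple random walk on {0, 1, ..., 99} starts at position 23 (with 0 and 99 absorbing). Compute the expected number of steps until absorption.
E[τ | X_0 = 23] = 1748

Let v_k = E[τ | X_0 = k]. Boundary: v_0 = v_99 = 0. Recurrence: v_k = 1 + (v_{k-1} + v_{k+1})/2 for 1 ≤ k ≤ 98. The particular solution to v_k − (v_{k-1} + v_{k+1})/2 = 1 is v_k = −k^2. Adding homogeneous solution A + B k and matching boundaries gives v_k = k (99 − k). Substituting k = 23: v_23 = 23 · 76 = 1748.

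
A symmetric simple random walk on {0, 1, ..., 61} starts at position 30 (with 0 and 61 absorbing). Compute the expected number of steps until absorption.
E[τ | X_0 = 30] = 930

Let v_k = E[τ | X_0 = k]. Boundary: v_0 = v_61 = 0. Recurrence: v_k = 1 + (v_{k-1} + v_{k+1})/2 for 1 ≤ k ≤ 60. The particular solution to v_k − (v_{k-1} + v_{k+1})/2 = 1 is v_k = −k^2. Adding homogeneous solution A + B k and matching boundaries gives v_k = k (61 − k). Substituting k = 30: v_30 = 30 · 31 = 930.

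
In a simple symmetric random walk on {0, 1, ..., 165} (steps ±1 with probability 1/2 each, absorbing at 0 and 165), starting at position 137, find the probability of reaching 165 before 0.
P(hit 165 before 0) = 137/165

Let u_k = P(hit 165 before 0 | start at k). Then u_0 = 0, u_165 = 1, and u_k = u_{k-1}/2 + u_{k+1}/2 for 1 ≤ k ≤ 164. This harmonic recurrence is solved by u_k = k/165, giving u_137 = 137/165.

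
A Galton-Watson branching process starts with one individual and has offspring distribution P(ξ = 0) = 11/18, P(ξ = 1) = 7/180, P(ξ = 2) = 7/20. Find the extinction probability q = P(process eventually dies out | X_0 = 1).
q = 1

Mean offspring μ = 0·11/18 + 1·7/180 + 2·7/20 = 133/180 ≤ 1. For μ ≤ 1 with offspring not concentrated at 1, the Galton-Watson process goes extinct almost surely, so q = 1.
(Algebraic check: The pgf is f(s) = 11/18 + 7/180·s + 7/20·s². The extinction probability q is the smallest fixed point of f in [0, 1]. Setting s = f(s):
  7/20·s² + (7/180 − 1)·s + 11/18 = 0
  7/20·s² − (11/18 + 7/20)·s + 11/18 = 0
which factors as (s − 1)·(7/20·s − 11/18) = 0, giving roots s = 1 and s = (11/18)/(7/20) = 110/63. Since 110/63 ≥ 1, the smallest root in [0, 1] is s = 1.)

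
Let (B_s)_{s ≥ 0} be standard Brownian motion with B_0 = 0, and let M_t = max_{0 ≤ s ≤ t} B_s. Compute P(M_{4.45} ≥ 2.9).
P(M_{4.45} ≥ 2.9) = 2·P(B_{4.45} ≥ 2.9) = 2(1 − Φ(2.9/√4.45)) ≈ 0.1692

By the reflection principle for Brownian motion, P(M_t ≥ a) = 2 · P(B_t ≥ a) for a ≥ 0. Since B_t ~ N(0, t), P(B_t ≥ 2.9) = 1 − Φ(2.9/√t) = 1 − Φ(2.9/√4.45) = 1 − Φ(1.3747). So
  P(M_{4.45} ≥ 2.9) = 2(1 − Φ(1.3747)) ≈ 0.1692.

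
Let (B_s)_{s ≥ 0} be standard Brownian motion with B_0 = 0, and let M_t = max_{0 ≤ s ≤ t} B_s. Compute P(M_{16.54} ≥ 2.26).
P(M_{16.54} ≥ 2.26) = 2·P(B_{16.54} ≥ 2.26) = 2(1 − Φ(2.26/√16.54)) ≈ 0.5784

By the reflection principle for Brownian motion, P(M_t ≥ a) = 2 · P(B_t ≥ a) for a ≥ 0. Since B_t ~ N(0, t), P(B_t ≥ 2.26) = 1 − Φ(2.26/√t) = 1 − Φ(2.26/√16.54) = 1 − Φ(0.5557). So
  P(M_{16.54} ≥ 2.26) = 2(1 − Φ(0.5557)) ≈ 0.5784.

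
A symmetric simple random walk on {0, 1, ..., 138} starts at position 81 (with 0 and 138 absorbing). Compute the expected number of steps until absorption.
E[τ | X_0 = 81] = 4617

Let v_k = E[τ | X_0 = k]. Boundary: v_0 = v_138 = 0. Recurrence: v_k = 1 + (v_{k-1} + v_{k+1})/2 for 1 ≤ k ≤ 137. The particular solution to v_k − (v_{k-1} + v_{k+1})/2 = 1 is v_k = −k^2. Adding homogeneous solution A + B k and matching boundaries gives v_k = k (138 − k). Substituting k = 81: v_81 = 81 · 57 = 4617.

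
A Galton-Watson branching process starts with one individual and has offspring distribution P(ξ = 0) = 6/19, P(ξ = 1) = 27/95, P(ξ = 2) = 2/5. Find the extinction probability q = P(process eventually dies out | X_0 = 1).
q = 15/19

The pgf is f(s) = 6/19 + 27/95·s + 2/5·s². The extinction probability q is the smallest fixed point of f in [0, 1]. Setting s = f(s):
  2/5·s² + (27/95 − 1)·s + 6/19 = 0
  2/5·s² − (6/19 + 2/5)·s + 6/19 = 0
which factors as (s − 1)·(2/5·s − 6/19) = 0, giving roots s = 1 and s = (6/19)/(2/5) = 15/19.
Mean offspring μ = 27/95 + 2·2/5 = 103/95 > 1 (supercritical), so q < 1. The extinction probability is the smaller root: q = (6/19)/(2/5) = 15/19.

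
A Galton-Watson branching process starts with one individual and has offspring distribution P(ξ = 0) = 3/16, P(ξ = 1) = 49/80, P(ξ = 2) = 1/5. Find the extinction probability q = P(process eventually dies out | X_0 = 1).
q = 15/16

The pgf is f(s) = 3/16 + 49/80·s + 1/5·s². The extinction probability q is the smallest fixed point of f in [0, 1]. Setting s = f(s):
  1/5·s² + (49/80 − 1)·s + 3/16 = 0
  1/5·s² − (3/16 + 1/5)·s + 3/16 = 0
which factors as (s − 1)·(1/5·s − 3/16) = 0, giving roots s = 1 and s = (3/16)/(1/5) = 15/16.
Mean offspring μ = 49/80 + 2·1/5 = 81/80 > 1 (supercritical), so q < 1. The extinction probability is the smaller root: q = (3/16)/(1/5) = 15/16.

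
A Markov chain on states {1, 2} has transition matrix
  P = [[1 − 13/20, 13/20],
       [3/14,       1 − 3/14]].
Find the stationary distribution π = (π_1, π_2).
π_1 = 30/121, π_2 = 91/121

Solve πP = π with π_1 + π_2 = 1. From πP = π: π_1 · (1 − 13/20) + π_2 · 3/14 = π_1 ⇒ π_2 · 3/14 = π_1 · 13/20 ⇒ π_2/π_1 = (13/20)/(3/14) = 91/30. Together with π_1 + π_2 = 1:
  π_1 = (3/14)/(13/20 + 3/14) = (3/14)/(121/140) = 30/121,
  π_2 = (13/20)/(13/20 + 3/14) = (13/20)/(121/140) = 91/121.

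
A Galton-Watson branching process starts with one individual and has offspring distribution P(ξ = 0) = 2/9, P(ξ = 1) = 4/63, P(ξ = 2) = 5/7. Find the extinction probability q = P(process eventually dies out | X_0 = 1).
q = 14/45

The pgf is f(s) = 2/9 + 4/63·s + 5/7·s². The extinction probability q is the smallest fixed point of f in [0, 1]. Setting s = f(s):
  5/7·s² + (4/63 − 1)·s + 2/9 = 0
  5/7·s² − (2/9 + 5/7)·s + 2/9 = 0
which factors as (s − 1)·(5/7·s − 2/9) = 0, giving roots s = 1 and s = (2/9)/(5/7) = 14/45.
Mean offspring μ = 4/63 + 2·5/7 = 94/63 > 1 (supercritical), so q < 1. The extinction probability is the smaller root: q = (2/9)/(5/7) = 14/45.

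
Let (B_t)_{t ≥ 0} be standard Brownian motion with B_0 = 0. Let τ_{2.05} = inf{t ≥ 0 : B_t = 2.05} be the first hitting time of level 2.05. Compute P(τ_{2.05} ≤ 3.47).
P(τ_{2.05} ≤ 3.47) = 2(1 − Φ(2.05/√3.47)) = 2(1 − Φ(1.1005)) ≈ 0.2711

By the reflection principle for standard BM, P(τ_b ≤ t) = 2 · P(B_t ≥ b). Since B_t ~ N(0, t), P(B_t ≥ 2.05) = 1 − Φ(2.05/√t) = 1 − Φ(2.05/√3.47) = 1 − Φ(1.1005) ≈ 0.13556. Doubling: P(τ_{2.05} ≤ 3.47) ≈ 2 · 0.13556 = 0.27112 ≈ 0.2711.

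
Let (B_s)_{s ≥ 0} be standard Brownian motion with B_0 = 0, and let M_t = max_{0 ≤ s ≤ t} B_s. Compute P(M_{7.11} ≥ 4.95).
P(M_{7.11} ≥ 4.95) = 2·P(B_{7.11} ≥ 4.95) = 2(1 − Φ(4.95/√7.11)) ≈ 0.0634

By the reflection principle for Brownian motion, P(M_t ≥ a) = 2 · P(B_t ≥ a) for a ≥ 0. Since B_t ~ N(0, t), P(B_t ≥ 4.95) = 1 − Φ(4.95/√t) = 1 − Φ(4.95/√7.11) = 1 − Φ(1.8564). So
  P(M_{7.11} ≥ 4.95) = 2(1 − Φ(1.8564)) ≈ 0.0634.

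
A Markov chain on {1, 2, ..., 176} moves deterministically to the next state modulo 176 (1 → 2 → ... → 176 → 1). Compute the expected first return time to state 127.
E[T_127 | X_0 = 127] = 176

The chain cycles deterministically, so starting at state 127 it returns in exactly 176 steps. Equivalently, the stationary distribution is uniform π_j = 1/176 for every state j, so by Kac's formula E[T_127] = 1/π_127 = 176.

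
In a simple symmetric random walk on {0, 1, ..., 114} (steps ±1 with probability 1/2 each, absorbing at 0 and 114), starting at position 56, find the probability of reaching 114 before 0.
P(hit 114 before 0) = 56/114 = 28/57

Let u_k = P(hit 114 before 0 | start at k). Then u_0 = 0, u_114 = 1, and u_k = u_{k-1}/2 + u_{k+1}/2 for 1 ≤ k ≤ 113. This harmonic recurrence is solved by u_k = k/114, giving u_56 = 56/114 = 28/57.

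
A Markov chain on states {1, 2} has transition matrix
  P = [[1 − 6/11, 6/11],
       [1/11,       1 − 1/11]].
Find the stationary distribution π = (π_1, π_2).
π_1 = 1/7, π_2 = 6/7

Solve πP = π with π_1 + π_2 = 1. From πP = π: π_1 · (1 − 6/11) + π_2 · 1/11 = π_1 ⇒ π_2 · 1/11 = π_1 · 6/11 ⇒ π_2/π_1 = (6/11)/(1/11) = 6. Together with π_1 + π_2 = 1:
  π_1 = (1/11)/(6/11 + 1/11) = (1/11)/(7/11) = 1/7,
  π_2 = (6/11)/(6/11 + 1/11) = (6/11)/(7/11) = 6/7.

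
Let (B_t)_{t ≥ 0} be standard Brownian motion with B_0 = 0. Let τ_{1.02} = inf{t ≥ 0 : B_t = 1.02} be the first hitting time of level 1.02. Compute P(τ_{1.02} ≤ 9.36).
P(τ_{1.02} ≤ 9.36) = 2(1 − Φ(1.02/√9.36)) = 2(1 − Φ(0.3334)) ≈ 0.7388

By the reflection principle for standard BM, P(τ_b ≤ t) = 2 · P(B_t ≥ b). Since B_t ~ N(0, t), P(B_t ≥ 1.02) = 1 − Φ(1.02/√t) = 1 − Φ(1.02/√9.36) = 1 − Φ(0.3334) ≈ 0.36942. Doubling: P(τ_{1.02} ≤ 9.36) ≈ 2 · 0.36942 = 0.73884 ≈ 0.7388.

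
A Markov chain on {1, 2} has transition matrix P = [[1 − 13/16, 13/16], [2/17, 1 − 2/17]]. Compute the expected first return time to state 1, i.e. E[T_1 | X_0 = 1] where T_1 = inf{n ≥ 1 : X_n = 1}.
E[T_1 | X_0 = 1] = 1/π_1 = 253/32

For an irreducible recurrent Markov chain with stationary distribution π, E[T_i | X_0 = i] = 1/π_i (Kac's formula). Here π_1 = (2/17)/(13/16 + 2/17) = (2/17)/(253/272) = 32/253, so E[T_1 | X_0 = 1] = 1/π_1 = (13/16 + 2/17)/(2/17) = (253/272)/(2/17) = 253/32.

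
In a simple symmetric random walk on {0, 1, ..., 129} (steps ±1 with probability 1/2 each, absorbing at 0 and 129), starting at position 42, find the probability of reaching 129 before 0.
P(hit 129 before 0) = 42/129 = 14/43

Let u_k = P(hit 129 before 0 | start at k). Then u_0 = 0, u_129 = 1, and u_k = u_{k-1}/2 + u_{k+1}/2 for 1 ≤ k ≤ 128. This harmonic recurrence is solved by u_k = k/129, giving u_42 = 42/129 = 14/43.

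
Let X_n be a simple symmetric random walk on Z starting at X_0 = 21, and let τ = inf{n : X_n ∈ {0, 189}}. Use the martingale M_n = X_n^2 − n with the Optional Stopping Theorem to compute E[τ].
E[τ] = 3528

M_n = X_n^2 − n is a martingale (since E[X_{n+1}^2 | F_n] = X_n^2 + 1). By OST (τ has finite mean in a bounded region), E[M_τ] = E[M_0] = X_0^2 − 0 = 21^2 = 441. Also E[M_τ] = E[X_τ^2] − E[τ]. The walk exits at 0 or 189, with P(hit 189 first) = 21/189, so E[X_τ^2] = 189^2 · 21/189 + 0 = 3969. Thus E[τ] = E[X_τ^2] − E[M_τ] = 3969 − 441 = 3528 = 21(189 − 21) = 3528.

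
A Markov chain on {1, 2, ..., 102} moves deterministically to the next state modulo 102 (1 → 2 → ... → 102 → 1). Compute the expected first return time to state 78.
E[T_78 | X_0 = 78] = 102

The chain cycles deterministically, so starting at state 78 it returns in exactly 102 steps. Equivalently, the stationary distribution is uniform π_j = 1/102 for every state j, so by Kac's formula E[T_78] = 1/π_78 = 102.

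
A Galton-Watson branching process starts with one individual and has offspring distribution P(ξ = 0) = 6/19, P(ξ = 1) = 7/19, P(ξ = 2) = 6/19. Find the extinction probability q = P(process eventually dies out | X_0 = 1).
q = 1

Mean offspring μ = 0·6/19 + 1·7/19 + 2·6/19 = 1 ≤ 1. For μ ≤ 1 with offspring not concentrated at 1, the Galton-Watson process goes extinct almost surely, so q = 1.
(Algebraic check: The pgf is f(s) = 6/19 + 7/19·s + 6/19·s². The extinction probability q is the smallest fixed point of f in [0, 1]. Setting s = f(s):
  6/19·s² + (7/19 − 1)·s + 6/19 = 0
  6/19·s² − (6/19 + 6/19)·s + 6/19 = 0
which factors as (s − 1)·(6/19·s − 6/19) = 0, giving roots s = 1 and s = (6/19)/(6/19) = 1. Since 1 ≥ 1, the smallest root in [0, 1] is s = 1.)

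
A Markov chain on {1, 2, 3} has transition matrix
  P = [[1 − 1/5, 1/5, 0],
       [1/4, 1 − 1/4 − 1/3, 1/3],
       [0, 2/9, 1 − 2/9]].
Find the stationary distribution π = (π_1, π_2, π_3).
π = (1/3, 4/15, 2/5)

This is a birth-death chain on three states, which satisfies detailed balance: π_1 · P_{12} = π_2 · P_{21} and π_2 · P_{23} = π_3 · P_{32}.
From π_1 · 1/5 = π_2 · 1/4: π_2/π_1 = (1/5)/(1/4) = 4/5.
From π_2 · 1/3 = π_3 · 2/9: π_3/π_2 = (1/3)/(2/9) = 3/2.
Take π_1 proportional to 1; then unnormalized π = (1, 4/5, 6/5). Normalize by dividing by the sum 3:
  π = (1/3, 4/15, 2/5).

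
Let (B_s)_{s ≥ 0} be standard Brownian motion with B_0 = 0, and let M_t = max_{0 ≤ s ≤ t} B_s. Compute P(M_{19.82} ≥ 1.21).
P(M_{19.82} ≥ 1.21) = 2·P(B_{19.82} ≥ 1.21) = 2(1 − Φ(1.21/√19.82)) ≈ 0.7858

By the reflection principle for Brownian motion, P(M_t ≥ a) = 2 · P(B_t ≥ a) for a ≥ 0. Since B_t ~ N(0, t), P(B_t ≥ 1.21) = 1 − Φ(1.21/√t) = 1 − Φ(1.21/√19.82) = 1 − Φ(0.2718). So
  P(M_{19.82} ≥ 1.21) = 2(1 − Φ(0.2718)) ≈ 0.7858.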